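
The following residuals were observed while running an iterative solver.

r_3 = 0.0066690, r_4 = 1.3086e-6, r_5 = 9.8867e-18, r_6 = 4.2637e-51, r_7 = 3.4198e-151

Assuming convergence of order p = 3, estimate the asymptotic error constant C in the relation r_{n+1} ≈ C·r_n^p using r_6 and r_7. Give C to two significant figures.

4.4

C ≈ r_7 / r_6^3
  = 3.4198e-151 / (4.2637e-51)^3
  = 3.4198e-151 / 7.75104e-152 ≈ 4.4121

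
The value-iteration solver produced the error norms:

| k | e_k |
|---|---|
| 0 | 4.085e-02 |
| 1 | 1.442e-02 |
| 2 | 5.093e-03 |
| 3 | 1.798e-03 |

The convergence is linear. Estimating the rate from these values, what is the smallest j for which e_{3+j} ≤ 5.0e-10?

Rate ρ ≈ e_3/e_2 = 1.798e-03/5.093e-03 = 0.3530.
After j more steps, e_{3+j} ≈ 1.798e-03·ρ^j; need ρ^j ≤ 5.0e-10/1.798e-03 = 2.78087e-07.
j ≥ ln(2.78087e-07)/ln(0.3530) = -15.0953/-1.04129 = 14.497.
So 15 more iterations are needed.

15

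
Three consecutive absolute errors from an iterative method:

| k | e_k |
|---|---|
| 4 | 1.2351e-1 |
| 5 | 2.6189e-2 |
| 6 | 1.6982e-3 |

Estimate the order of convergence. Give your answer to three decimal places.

p ≈ ln(e_6/e_5) / ln(e_5/e_4)
  = ln(1.6982e-3/2.6189e-2) / ln(2.6189e-2/1.2351e-1)
  = ln(0.064844) / ln(0.21204)
  = -2.735771 / -1.550980 ≈ 1.763898

1.764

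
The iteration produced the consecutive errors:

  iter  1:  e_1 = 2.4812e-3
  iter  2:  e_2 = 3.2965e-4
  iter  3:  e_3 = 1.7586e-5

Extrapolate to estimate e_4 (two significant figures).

2.5e-7

First estimate the order: p ≈ ln(e_3/e_2) / ln(e_2/e_1) = ln(1.7586e-5/3.2965e-4)/ln(3.2965e-4/2.4812e-3) = ln(0.0533475)/ln(0.132859) ≈ 1.4521.
Then e_4 ≈ e_3·(e_3/e_2)^p = 1.7586e-5·(0.0533475)^1.4521 = 1.7586e-5·0.0141789 ≈ 2.494e-07.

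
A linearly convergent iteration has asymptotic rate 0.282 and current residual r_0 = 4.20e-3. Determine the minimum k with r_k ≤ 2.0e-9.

12

After k steps, r_k ≈ 4.20e-3·0.282^k.
Need 0.282^k ≤ 2.0e-9/4.20e-3 = 4.7619e-07.
k ≥ ln(4.7619e-07)/ln(0.282) = -14.5574/-1.26585 = 11.500.
Smallest integer k = 12.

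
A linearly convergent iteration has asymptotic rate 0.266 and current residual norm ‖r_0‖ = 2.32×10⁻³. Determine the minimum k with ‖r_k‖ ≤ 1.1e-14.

20

After k steps, ‖r_k‖ ≈ 2.32×10⁻³·0.266^k.
Need 0.266^k ≤ 1.1e-14/2.32×10⁻³ = 4.74138e-12.
k ≥ ln(4.74138e-12)/ln(0.266) = -26.0747/-1.32426 = 19.690.
Smallest integer k = 20.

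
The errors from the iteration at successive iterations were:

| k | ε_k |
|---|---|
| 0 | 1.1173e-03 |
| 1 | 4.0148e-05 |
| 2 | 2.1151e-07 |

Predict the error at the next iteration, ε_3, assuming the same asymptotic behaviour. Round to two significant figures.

5.4e-11

First estimate the order: p ≈ ln(ε_2/ε_1) / ln(ε_1/ε_0) = ln(2.1151e-07/4.0148e-05)/ln(4.0148e-05/1.1173e-03) = ln(0.00526826)/ln(0.0359331) ≈ 1.5772.
Then ε_3 ≈ ε_2·(ε_2/ε_1)^p = 2.1151e-07·(0.00526826)^1.5772 = 2.1151e-07·0.000255043 ≈ 5.394e-11.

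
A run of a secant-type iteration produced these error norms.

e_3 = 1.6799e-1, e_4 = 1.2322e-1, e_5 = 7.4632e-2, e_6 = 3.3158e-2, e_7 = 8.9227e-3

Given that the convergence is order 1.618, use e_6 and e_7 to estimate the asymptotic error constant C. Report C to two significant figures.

C ≈ e_7 / e_6^1.618
  = 8.9227e-3 / (3.3158e-2)^1.618
  = 8.9227e-3 / 0.00403935 ≈ 2.2089

2.2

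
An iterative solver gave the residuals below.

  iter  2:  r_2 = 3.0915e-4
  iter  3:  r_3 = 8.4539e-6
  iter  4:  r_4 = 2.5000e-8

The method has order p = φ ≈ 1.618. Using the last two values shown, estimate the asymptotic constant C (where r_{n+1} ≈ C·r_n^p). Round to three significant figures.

4.04

C ≈ r_4 / r_3^1.618
  = 2.5000e-8 / (8.4539e-6)^1.618
  = 2.5000e-8 / 6.1941e-09 ≈ 4.0361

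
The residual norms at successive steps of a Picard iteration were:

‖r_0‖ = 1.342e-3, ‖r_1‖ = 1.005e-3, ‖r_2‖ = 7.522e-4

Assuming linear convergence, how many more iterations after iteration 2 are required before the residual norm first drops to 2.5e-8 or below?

Rate ρ ≈ ‖r_2‖/‖r_1‖ = 7.522e-4/1.005e-3 = 0.7485.
After j more steps, ‖r_{2+j}‖ ≈ 7.522e-4·ρ^j; need ρ^j ≤ 2.5e-8/7.522e-4 = 3.32358e-05.
j ≥ ln(3.32358e-05)/ln(0.7485) = -10.3119/-0.28968 = 35.598.
So 36 more iterations are needed.

36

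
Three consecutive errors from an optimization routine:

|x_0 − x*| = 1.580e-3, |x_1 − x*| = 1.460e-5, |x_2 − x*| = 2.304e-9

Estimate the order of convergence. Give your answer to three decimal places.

p ≈ ln(|x_2 − x*|/|x_1 − x*|) / ln(|x_1 − x*|/|x_0 − x*|)
  = ln(2.304e-9/1.460e-5) / ln(1.460e-5/1.580e-3)
  = ln(0.000157808) / ln(0.00924051)
  = -8.754131 / -4.684158 ≈ 1.868880

1.869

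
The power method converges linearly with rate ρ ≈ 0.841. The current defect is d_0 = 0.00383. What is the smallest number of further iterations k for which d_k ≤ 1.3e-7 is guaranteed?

60

After k steps, d_k ≈ 0.00383·0.841^k.
Need 0.841^k ≤ 1.3e-7/0.00383 = 3.39426e-05.
k ≥ ln(3.39426e-05)/ln(0.841) = -10.2908/-0.17316 = 59.429.
Smallest integer k = 60.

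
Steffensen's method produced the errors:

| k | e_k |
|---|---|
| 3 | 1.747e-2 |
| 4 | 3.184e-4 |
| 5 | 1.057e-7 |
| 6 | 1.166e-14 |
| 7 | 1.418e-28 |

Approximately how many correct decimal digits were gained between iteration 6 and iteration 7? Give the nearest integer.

Digits gained ≈ log₁₀(e_6/e_7) = log₁₀(1.166e-14/1.418e-28) = log₁₀(8.22285e+13) ≈ 13.915.

14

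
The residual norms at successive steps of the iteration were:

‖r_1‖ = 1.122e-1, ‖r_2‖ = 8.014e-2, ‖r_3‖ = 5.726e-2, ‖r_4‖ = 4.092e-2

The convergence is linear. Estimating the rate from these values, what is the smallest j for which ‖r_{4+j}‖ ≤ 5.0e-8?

41

Rate ρ ≈ ‖r_4‖/‖r_3‖ = 4.092e-2/5.726e-2 = 0.7146.
After j more steps, ‖r_{4+j}‖ ≈ 4.092e-2·ρ^j; need ρ^j ≤ 5.0e-8/4.092e-2 = 1.2219e-06.
j ≥ ln(1.2219e-06)/ln(0.7146) = -13.6151/-0.33603 = 40.518.
So 41 more iterations are needed.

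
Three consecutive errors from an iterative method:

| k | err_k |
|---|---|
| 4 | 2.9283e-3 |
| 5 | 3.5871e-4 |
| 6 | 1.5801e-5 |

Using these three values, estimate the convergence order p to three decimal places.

p ≈ ln(err_6/err_5) / ln(err_5/err_4)
  = ln(1.5801e-5/3.5871e-4) / ln(3.5871e-4/2.9283e-3)
  = ln(0.0440495) / ln(0.122498)
  = -3.122441 / -2.099661 ≈ 1.487117

1.487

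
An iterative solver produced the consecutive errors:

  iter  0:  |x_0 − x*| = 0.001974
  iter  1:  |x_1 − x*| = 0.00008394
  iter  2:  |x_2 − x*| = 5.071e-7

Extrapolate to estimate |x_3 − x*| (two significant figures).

1.3e-10

First estimate the order: p ≈ ln(|x_2 − x*|/|x_1 − x*|) / ln(|x_1 − x*|/|x_0 − x*|) = ln(5.071e-7/0.00008394)/ln(0.00008394/0.001974) = ln(0.00604122)/ln(0.0425228) ≈ 1.6180.
Then |x_3 − x*| ≈ |x_2 − x*|·(|x_2 − x*|/|x_1 − x*|)^p = 5.071e-7·(0.00604122)^1.6180 = 5.071e-7·0.000256957 ≈ 1.303e-10.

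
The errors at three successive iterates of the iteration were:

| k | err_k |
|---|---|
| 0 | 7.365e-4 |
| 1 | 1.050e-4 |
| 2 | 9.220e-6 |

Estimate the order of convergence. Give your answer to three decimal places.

1.249

p ≈ ln(err_2/err_1) / ln(err_1/err_0)
  = ln(9.220e-6/1.050e-4) / ln(1.050e-4/7.365e-4)
  = ln(0.0878095) / ln(0.142566)
  = -2.432586 / -1.947950 ≈ 1.248793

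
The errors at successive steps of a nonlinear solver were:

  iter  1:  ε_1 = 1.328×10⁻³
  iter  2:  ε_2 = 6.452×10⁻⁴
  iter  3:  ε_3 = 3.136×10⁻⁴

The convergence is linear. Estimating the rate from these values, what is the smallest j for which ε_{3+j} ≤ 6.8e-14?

Rate ρ ≈ ε_3/ε_2 = 3.136×10⁻⁴/6.452×10⁻⁴ = 0.4861.
After j more steps, ε_{3+j} ≈ 3.136×10⁻⁴·ρ^j; need ρ^j ≤ 6.8e-14/3.136×10⁻⁴ = 2.16837e-10.
j ≥ ln(2.16837e-10)/ln(0.4861) = -22.2519/-0.72134 = 30.848.
So 31 more iterations are needed.

31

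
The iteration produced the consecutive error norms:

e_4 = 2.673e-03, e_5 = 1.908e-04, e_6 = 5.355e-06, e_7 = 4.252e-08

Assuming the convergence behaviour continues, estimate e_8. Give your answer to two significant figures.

First estimate the order: p ≈ ln(e_7/e_6) / ln(e_6/e_5) = ln(4.252e-08/5.355e-06)/ln(5.355e-06/1.908e-04) = ln(0.00794024)/ln(0.028066) ≈ 1.3534.
Then e_8 ≈ e_7·(e_7/e_6)^p = 4.252e-08·(0.00794024)^1.3534 = 4.252e-08·0.00143759 ≈ 6.113e-11.

6.1e-11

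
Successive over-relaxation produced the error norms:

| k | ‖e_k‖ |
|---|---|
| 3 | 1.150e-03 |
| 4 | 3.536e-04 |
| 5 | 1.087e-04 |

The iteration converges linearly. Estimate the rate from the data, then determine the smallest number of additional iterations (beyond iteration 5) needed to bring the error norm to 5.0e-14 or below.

Rate ρ ≈ ‖e_5‖/‖e_4‖ = 1.087e-04/3.536e-04 = 0.3074.
After j more steps, ‖e_{5+j}‖ ≈ 1.087e-04·ρ^j; need ρ^j ≤ 5.0e-14/1.087e-04 = 4.59982e-10.
j ≥ ln(4.59982e-10)/ln(0.3074) = -21.4998/-1.17961 = 18.226.
So 19 more iterations are needed.

19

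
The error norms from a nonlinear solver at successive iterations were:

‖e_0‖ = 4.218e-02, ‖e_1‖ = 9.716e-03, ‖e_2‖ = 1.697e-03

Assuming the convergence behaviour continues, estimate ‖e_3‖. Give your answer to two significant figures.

First estimate the order: p ≈ ln(‖e_2‖/‖e_1‖) / ln(‖e_1‖/‖e_0‖) = ln(1.697e-03/9.716e-03)/ln(9.716e-03/4.218e-02) = ln(0.17466)/ln(0.230346) ≈ 1.1885.
Then ‖e_3‖ ≈ ‖e_2‖·(‖e_2‖/‖e_1‖)^p = 1.697e-03·(0.17466)^1.1885 = 1.697e-03·0.125703 ≈ 0.0002133.

2.1e-4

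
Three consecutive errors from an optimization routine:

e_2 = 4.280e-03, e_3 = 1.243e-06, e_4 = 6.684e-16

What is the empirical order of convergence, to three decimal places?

p ≈ ln(e_4/e_3) / ln(e_3/e_2)
  = ln(6.684e-16/1.243e-06) / ln(1.243e-06/4.280e-03)
  = ln(5.37731e-10) / ln(0.000290421)
  = -21.343663 / -8.144179 ≈ 2.620726

2.621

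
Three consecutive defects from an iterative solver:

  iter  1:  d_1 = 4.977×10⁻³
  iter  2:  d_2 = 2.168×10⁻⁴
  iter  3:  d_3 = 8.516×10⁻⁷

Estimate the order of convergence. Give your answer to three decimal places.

p ≈ ln(d_3/d_2) / ln(d_2/d_1)
  = ln(8.516×10⁻⁷/2.168×10⁻⁴) / ln(2.168×10⁻⁴/4.977×10⁻³)
  = ln(0.00392804) / ln(0.0435604)
  = -5.539615 / -3.133607 ≈ 1.767808

1.768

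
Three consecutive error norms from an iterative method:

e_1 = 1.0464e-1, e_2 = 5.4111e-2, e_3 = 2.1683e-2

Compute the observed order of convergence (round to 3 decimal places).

p ≈ ln(e_3/e_2) / ln(e_2/e_1)
  = ln(2.1683e-2/5.4111e-2) / ln(5.4111e-2/1.0464e-1)
  = ln(0.400713) / ln(0.517116)
  = -0.914510 / -0.659488 ≈ 1.386697

1.387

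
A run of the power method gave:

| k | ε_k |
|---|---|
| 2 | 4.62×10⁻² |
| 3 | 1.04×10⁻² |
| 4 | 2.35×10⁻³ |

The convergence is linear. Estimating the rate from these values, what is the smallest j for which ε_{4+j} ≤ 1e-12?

15

Rate ρ ≈ ε_4/ε_3 = 2.35×10⁻³/1.04×10⁻² = 0.2260.
After j more steps, ε_{4+j} ≈ 2.35×10⁻³·ρ^j; need ρ^j ≤ 1e-12/2.35×10⁻³ = 4.25532e-10.
j ≥ ln(4.25532e-10)/ln(0.2260) = -21.5777/-1.48722 = 14.509.
So 15 more iterations are needed.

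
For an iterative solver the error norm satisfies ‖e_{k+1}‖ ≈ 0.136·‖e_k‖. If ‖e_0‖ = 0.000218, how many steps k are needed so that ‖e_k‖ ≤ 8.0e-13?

10

After k steps, ‖e_k‖ ≈ 0.000218·0.136^k.
Need 0.136^k ≤ 8.0e-13/0.000218 = 3.66972e-09.
k ≥ ln(3.66972e-09)/ln(0.136) = -19.4232/-1.99510 = 9.735.
Smallest integer k = 10.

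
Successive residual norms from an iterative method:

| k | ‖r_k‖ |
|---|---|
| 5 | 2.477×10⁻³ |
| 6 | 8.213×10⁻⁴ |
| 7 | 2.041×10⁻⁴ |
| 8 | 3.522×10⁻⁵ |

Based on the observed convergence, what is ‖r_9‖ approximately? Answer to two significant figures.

3.8e-6

First estimate the order: p ≈ ln(‖r_8‖/‖r_7‖) / ln(‖r_7‖/‖r_6‖) = ln(3.522×10⁻⁵/2.041×10⁻⁴)/ln(2.041×10⁻⁴/8.213×10⁻⁴) = ln(0.172562)/ln(0.248508) ≈ 1.2620.
Then ‖r_9‖ ≈ ‖r_8‖·(‖r_8‖/‖r_7‖)^p = 3.522×10⁻⁵·(0.172562)^1.2620 = 3.522×10⁻⁵·0.108899 ≈ 3.835e-06.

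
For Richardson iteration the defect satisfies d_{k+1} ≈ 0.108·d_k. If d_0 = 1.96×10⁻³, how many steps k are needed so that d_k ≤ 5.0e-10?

7

After k steps, d_k ≈ 1.96×10⁻³·0.108^k.
Need 0.108^k ≤ 5.0e-10/1.96×10⁻³ = 2.55102e-07.
k ≥ ln(2.55102e-07)/ln(0.108) = -15.1816/-2.22562 = 6.821.
Smallest integer k = 7.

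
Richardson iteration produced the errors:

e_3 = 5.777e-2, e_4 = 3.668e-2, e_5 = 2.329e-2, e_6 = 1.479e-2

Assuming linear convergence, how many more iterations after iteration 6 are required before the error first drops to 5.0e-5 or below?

Rate ρ ≈ e_6/e_5 = 1.479e-2/2.329e-2 = 0.6350.
After j more steps, e_{6+j} ≈ 1.479e-2·ρ^j; need ρ^j ≤ 5.0e-5/1.479e-2 = 0.00338066.
j ≥ ln(0.00338066)/ln(0.6350) = -5.6897/-0.45413 = 12.529.
So 13 more iterations are needed.

13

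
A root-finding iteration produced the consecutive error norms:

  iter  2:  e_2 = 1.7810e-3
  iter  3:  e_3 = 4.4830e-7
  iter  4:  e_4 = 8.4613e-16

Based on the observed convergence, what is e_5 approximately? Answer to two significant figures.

First estimate the order: p ≈ ln(e_4/e_3) / ln(e_3/e_2) = ln(8.4613e-16/4.4830e-7)/ln(4.4830e-7/1.7810e-3) = ln(1.88742e-09)/ln(0.000251713) ≈ 2.4240.
Then e_5 ≈ e_4·(e_4/e_3)^p = 8.4613e-16·(1.88742e-09)^2.4240 = 8.4613e-16·7.1237e-22 ≈ 6.028e-37.

6.0e-37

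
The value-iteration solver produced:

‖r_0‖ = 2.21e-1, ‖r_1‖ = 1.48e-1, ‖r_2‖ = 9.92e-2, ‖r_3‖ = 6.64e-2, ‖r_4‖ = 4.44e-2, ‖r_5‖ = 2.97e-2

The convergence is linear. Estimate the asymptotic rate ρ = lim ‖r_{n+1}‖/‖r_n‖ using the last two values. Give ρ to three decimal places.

0.669

ρ ≈ ‖r_5‖/‖r_4‖ = 2.97e-2/4.44e-2 = 0.66892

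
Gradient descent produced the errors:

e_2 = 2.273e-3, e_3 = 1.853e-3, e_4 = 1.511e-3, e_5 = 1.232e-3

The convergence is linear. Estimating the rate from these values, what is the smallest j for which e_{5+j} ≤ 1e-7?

Rate ρ ≈ e_5/e_4 = 1.232e-3/1.511e-3 = 0.8154.
After j more steps, e_{5+j} ≈ 1.232e-3·ρ^j; need ρ^j ≤ 1e-7/1.232e-3 = 8.11688e-05.
j ≥ ln(8.11688e-05)/ln(0.8154) = -9.4190/-0.20408 = 46.153.
So 47 more iterations are needed.

47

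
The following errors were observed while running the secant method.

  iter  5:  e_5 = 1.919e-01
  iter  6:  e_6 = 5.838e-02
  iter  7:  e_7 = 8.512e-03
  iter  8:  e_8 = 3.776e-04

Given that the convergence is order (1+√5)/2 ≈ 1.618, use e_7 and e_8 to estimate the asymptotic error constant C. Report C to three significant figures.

0.844

C ≈ e_8 / e_7^1.618
  = 3.776e-04 / (8.512e-03)^1.618
  = 3.776e-04 / 0.000447498 ≈ 0.8438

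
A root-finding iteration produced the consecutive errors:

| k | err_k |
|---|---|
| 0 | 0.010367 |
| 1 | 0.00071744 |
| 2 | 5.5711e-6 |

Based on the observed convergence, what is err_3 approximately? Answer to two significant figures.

8.1e-10

First estimate the order: p ≈ ln(err_2/err_1) / ln(err_1/err_0) = ln(5.5711e-6/0.00071744)/ln(0.00071744/0.010367) = ln(0.00776525)/ln(0.0692042) ≈ 1.8190.
Then err_3 ≈ err_2·(err_2/err_1)^p = 5.5711e-6·(0.00776525)^1.8190 = 5.5711e-6·0.000145276 ≈ 8.093e-10.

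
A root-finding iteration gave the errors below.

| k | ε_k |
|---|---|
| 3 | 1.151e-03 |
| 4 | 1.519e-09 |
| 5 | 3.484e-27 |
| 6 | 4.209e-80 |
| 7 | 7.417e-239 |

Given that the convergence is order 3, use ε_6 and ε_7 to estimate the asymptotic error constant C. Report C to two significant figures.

0.99

C ≈ ε_7 / ε_6^3
  = 7.417e-239 / (4.209e-80)^3
  = 7.417e-239 / 7.45653e-239 ≈ 0.9947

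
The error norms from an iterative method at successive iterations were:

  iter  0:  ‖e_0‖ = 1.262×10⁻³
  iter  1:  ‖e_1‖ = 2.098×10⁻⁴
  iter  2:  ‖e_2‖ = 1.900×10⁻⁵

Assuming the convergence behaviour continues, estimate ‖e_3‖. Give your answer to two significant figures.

First estimate the order: p ≈ ln(‖e_2‖/‖e_1‖) / ln(‖e_1‖/‖e_0‖) = ln(1.900×10⁻⁵/2.098×10⁻⁴)/ln(2.098×10⁻⁴/1.262×10⁻³) = ln(0.0905624)/ln(0.166244) ≈ 1.3385.
Then ‖e_3‖ ≈ ‖e_2‖·(‖e_2‖/‖e_1‖)^p = 1.900×10⁻⁵·(0.0905624)^1.3385 = 1.900×10⁻⁵·0.0401675 ≈ 7.632e-07.

7.6e-7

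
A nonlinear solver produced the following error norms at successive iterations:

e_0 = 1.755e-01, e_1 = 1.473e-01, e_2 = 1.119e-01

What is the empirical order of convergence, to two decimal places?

1.57

p ≈ ln(e_2/e_1) / ln(e_1/e_0)
  = ln(1.119e-01/1.473e-01) / ln(1.473e-01/1.755e-01)
  = ln(0.759674) / ln(0.839316)
  = -0.27487 / -0.17517 ≈ 1.56916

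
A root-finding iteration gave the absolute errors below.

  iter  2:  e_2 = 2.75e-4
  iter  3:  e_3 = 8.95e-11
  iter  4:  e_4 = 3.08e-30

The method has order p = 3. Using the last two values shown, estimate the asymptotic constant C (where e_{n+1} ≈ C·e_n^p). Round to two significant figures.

4.3

C ≈ e_4 / e_3^3
  = 3.08e-30 / (8.95e-11)^3
  = 3.08e-30 / 7.16917e-31 ≈ 4.2962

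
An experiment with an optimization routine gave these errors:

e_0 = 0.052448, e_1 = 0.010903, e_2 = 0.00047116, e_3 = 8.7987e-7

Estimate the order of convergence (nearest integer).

Consecutive ratios: e_3/e_2 = 8.7987e-7/0.00047116 = 0.00186745, e_2/e_1 = 0.00047116/0.010903 = 0.0432138.
p ≈ ln(0.00186745)/ln(0.0432138) = -6.2832/-3.1416 ≈ 2.00.
So the convergence is quadratic (order 2).

2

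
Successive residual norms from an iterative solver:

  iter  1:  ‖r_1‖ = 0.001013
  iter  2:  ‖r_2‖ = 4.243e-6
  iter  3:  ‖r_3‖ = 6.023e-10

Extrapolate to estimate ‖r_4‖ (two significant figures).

3.6e-16

First estimate the order: p ≈ ln(‖r_3‖/‖r_2‖) / ln(‖r_2‖/‖r_1‖) = ln(6.023e-10/4.243e-6)/ln(4.243e-6/0.001013) = ln(0.000141951)/ln(0.00418855) ≈ 1.6182.
Then ‖r_4‖ ≈ ‖r_3‖·(‖r_3‖/‖r_2‖)^p = 6.023e-10·(0.000141951)^1.6182 = 6.023e-10·5.93459e-07 ≈ 3.574e-16.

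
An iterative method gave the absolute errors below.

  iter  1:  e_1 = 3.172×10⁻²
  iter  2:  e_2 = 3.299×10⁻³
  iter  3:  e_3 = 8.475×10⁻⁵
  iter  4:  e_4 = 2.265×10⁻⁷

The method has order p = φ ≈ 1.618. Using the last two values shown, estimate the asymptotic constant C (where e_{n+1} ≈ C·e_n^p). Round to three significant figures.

0.878

C ≈ e_4 / e_3^1.618
  = 2.265×10⁻⁷ / (8.475×10⁻⁵)^1.618
  = 2.265×10⁻⁷ / 2.58066e-07 ≈ 0.87768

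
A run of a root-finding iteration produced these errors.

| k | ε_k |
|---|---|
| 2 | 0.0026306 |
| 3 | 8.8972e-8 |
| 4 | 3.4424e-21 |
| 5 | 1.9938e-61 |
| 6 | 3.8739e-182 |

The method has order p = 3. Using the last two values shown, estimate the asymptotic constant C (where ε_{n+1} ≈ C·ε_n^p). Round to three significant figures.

4.89

C ≈ ε_6 / ε_5^3
  = 3.8739e-182 / (1.9938e-61)^3
  = 3.8739e-182 / 7.92583e-183 ≈ 4.8877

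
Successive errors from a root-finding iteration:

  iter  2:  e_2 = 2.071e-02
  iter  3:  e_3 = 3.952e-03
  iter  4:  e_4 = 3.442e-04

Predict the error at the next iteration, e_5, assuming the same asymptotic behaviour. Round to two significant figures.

9.4e-6

First estimate the order: p ≈ ln(e_4/e_3) / ln(e_3/e_2) = ln(3.442e-04/3.952e-03)/ln(3.952e-03/2.071e-02) = ln(0.0870951)/ln(0.190826) ≈ 1.4735.
Then e_5 ≈ e_4·(e_4/e_3)^p = 3.442e-04·(0.0870951)^1.4735 = 3.442e-04·0.0274208 ≈ 9.438e-06.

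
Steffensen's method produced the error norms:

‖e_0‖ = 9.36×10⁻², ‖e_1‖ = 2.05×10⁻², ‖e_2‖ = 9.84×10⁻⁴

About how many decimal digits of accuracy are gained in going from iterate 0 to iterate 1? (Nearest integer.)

Digits gained ≈ log₁₀(‖e_0‖/‖e_1‖) = log₁₀(9.36×10⁻²/2.05×10⁻²) = log₁₀(4.56585) ≈ 0.660.

1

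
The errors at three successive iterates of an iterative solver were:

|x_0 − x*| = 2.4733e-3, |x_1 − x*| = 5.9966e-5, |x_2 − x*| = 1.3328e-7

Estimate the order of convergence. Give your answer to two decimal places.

1.64

p ≈ ln(|x_2 − x*|/|x_1 − x*|) / ln(|x_1 − x*|/|x_0 − x*|)
  = ln(1.3328e-7/5.9966e-5) / ln(5.9966e-5/2.4733e-3)
  = ln(0.00222259) / ln(0.0242453)
  = -6.10908 / -3.71953 ≈ 1.64243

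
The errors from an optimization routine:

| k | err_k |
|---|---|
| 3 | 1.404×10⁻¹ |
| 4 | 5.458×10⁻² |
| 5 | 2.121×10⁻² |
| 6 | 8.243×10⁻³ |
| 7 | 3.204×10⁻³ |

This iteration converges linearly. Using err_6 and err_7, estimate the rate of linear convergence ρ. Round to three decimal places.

0.389

ρ ≈ err_7/err_6 = 3.204×10⁻³/8.243×10⁻³ = 0.38869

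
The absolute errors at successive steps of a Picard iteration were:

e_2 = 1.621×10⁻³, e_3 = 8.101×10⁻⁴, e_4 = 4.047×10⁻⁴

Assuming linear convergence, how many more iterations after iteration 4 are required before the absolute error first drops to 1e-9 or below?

Rate ρ ≈ e_4/e_3 = 4.047×10⁻⁴/8.101×10⁻⁴ = 0.4996.
After j more steps, e_{4+j} ≈ 4.047×10⁻⁴·ρ^j; need ρ^j ≤ 1e-9/4.047×10⁻⁴ = 2.47097e-06.
j ≥ ln(2.47097e-06)/ln(0.4996) = -12.9109/-0.69395 = 18.605.
So 19 more iterations are needed.

19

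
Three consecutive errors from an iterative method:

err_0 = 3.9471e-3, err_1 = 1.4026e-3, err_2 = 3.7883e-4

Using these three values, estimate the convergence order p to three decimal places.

1.265

p ≈ ln(err_2/err_1) / ln(err_1/err_0)
  = ln(3.7883e-4/1.4026e-3) / ln(1.4026e-3/3.9471e-3)
  = ln(0.270091) / ln(0.355349)
  = -1.308996 / -1.034655 ≈ 1.265152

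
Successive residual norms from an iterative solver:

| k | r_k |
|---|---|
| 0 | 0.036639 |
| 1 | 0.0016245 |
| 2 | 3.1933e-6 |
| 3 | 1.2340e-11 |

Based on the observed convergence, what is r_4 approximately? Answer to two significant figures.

1.8e-22

First estimate the order: p ≈ ln(r_3/r_2) / ln(r_2/r_1) = ln(1.2340e-11/3.1933e-6)/ln(3.1933e-6/0.0016245) = ln(3.86434e-06)/ln(0.00196571) ≈ 2.0000.
Then r_4 ≈ r_3·(r_3/r_2)^p = 1.2340e-11·(3.86434e-06)^2.0000 = 1.2340e-11·1.49331e-11 ≈ 1.843e-22.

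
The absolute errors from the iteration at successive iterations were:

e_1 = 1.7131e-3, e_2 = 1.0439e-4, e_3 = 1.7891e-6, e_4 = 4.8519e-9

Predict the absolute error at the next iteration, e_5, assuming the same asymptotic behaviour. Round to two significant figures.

9.0e-13

First estimate the order: p ≈ ln(e_4/e_3) / ln(e_3/e_2) = ln(4.8519e-9/1.7891e-6)/ln(1.7891e-6/1.0439e-4) = ln(0.00271192)/ln(0.0171386) ≈ 1.4534.
Then e_5 ≈ e_4·(e_4/e_3)^p = 4.8519e-9·(0.00271192)^1.4534 = 4.8519e-9·0.000186005 ≈ 9.025e-13.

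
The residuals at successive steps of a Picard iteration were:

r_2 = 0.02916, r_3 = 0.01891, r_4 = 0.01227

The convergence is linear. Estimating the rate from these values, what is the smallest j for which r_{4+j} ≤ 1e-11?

Rate ρ ≈ r_4/r_3 = 0.01227/0.01891 = 0.6489.
After j more steps, r_{4+j} ≈ 0.01227·ρ^j; need ρ^j ≤ 1e-11/0.01227 = 8.14996e-10.
j ≥ ln(8.14996e-10)/ln(0.6489) = -20.9278/-0.43248 = 48.390.
So 49 more iterations are needed.

49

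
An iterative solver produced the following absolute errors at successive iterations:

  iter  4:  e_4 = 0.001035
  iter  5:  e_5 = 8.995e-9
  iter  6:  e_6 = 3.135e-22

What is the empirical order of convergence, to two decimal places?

p ≈ ln(e_6/e_5) / ln(e_5/e_4)
  = ln(3.135e-22/8.995e-9) / ln(8.995e-9/0.001035)
  = ln(3.48527e-14) / ln(8.69082e-06)
  = -30.98765 / -11.65324 ≈ 2.65914

2.66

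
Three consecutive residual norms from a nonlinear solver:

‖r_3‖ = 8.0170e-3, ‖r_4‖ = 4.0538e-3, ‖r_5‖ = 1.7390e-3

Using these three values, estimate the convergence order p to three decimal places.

p ≈ ln(‖r_5‖/‖r_4‖) / ln(‖r_4‖/‖r_3‖)
  = ln(1.7390e-3/4.0538e-3) / ln(4.0538e-3/8.0170e-3)
  = ln(0.42898) / ln(0.50565)
  = -0.846345 / -0.681911 ≈ 1.241137

1.241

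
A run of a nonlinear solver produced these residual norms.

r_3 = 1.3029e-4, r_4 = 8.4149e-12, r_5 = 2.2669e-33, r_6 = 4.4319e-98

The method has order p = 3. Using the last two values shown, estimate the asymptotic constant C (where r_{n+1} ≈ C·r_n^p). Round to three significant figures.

3.80

C ≈ r_6 / r_5^3
  = 4.4319e-98 / (2.2669e-33)^3
  = 4.4319e-98 / 1.16492e-98 ≈ 3.8045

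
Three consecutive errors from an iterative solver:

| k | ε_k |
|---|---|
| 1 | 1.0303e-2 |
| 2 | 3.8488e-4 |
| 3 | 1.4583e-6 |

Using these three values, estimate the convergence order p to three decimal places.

1.696

p ≈ ln(ε_3/ε_2) / ln(ε_2/ε_1)
  = ln(1.4583e-6/3.8488e-4) / ln(3.8488e-4/1.0303e-2)
  = ln(0.00378897) / ln(0.0373561)
  = -5.575661 / -3.287259 ≈ 1.696143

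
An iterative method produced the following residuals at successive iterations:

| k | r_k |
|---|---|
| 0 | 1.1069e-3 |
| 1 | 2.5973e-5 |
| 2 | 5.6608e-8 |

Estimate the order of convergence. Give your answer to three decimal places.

p ≈ ln(r_2/r_1) / ln(r_1/r_0)
  = ln(5.6608e-8/2.5973e-5) / ln(2.5973e-5/1.1069e-3)
  = ln(0.00217949) / ln(0.0234646)
  = -6.128664 / -3.752262 ≈ 1.633325

1.633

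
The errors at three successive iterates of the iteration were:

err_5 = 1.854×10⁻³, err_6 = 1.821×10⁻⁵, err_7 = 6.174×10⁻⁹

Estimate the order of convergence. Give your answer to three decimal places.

1.728

p ≈ ln(err_7/err_6) / ln(err_6/err_5)
  = ln(6.174×10⁻⁹/1.821×10⁻⁵) / ln(1.821×10⁻⁵/1.854×10⁻³)
  = ln(0.000339044) / ln(0.00982201)
  = -7.989381 / -4.623129 ≈ 1.728133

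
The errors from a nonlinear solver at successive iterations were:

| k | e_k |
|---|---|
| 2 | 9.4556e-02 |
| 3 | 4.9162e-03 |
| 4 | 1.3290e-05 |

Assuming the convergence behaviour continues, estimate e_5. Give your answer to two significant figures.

First estimate the order: p ≈ ln(e_4/e_3) / ln(e_3/e_2) = ln(1.3290e-05/4.9162e-03)/ln(4.9162e-03/9.4556e-02) = ln(0.00270331)/ln(0.0519925) ≈ 2.0000.
Then e_5 ≈ e_4·(e_4/e_3)^p = 1.3290e-05·(0.00270331)^2.0000 = 1.3290e-05·7.30788e-06 ≈ 9.712e-11.

9.7e-11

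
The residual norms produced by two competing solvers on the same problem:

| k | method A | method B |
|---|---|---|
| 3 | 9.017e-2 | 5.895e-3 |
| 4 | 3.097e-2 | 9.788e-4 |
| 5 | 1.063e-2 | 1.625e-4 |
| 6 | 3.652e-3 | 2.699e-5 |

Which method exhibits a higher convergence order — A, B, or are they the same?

Method A: p ≈ ln(3.652e-3/1.063e-2)/ln(1.063e-2/3.097e-2) ≈ 1.00.
Method B: p ≈ ln(2.699e-5/1.625e-4)/ln(1.625e-4/9.788e-4) ≈ 1.00.
Both orders ≈ 1.0 — effectively the same.

same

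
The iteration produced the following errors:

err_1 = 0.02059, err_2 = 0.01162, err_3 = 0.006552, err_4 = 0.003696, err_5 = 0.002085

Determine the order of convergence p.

Consecutive ratios: err_5/err_4 = 0.002085/0.003696 = 0.564123, err_4/err_3 = 0.003696/0.006552 = 0.564103.
p ≈ ln(0.564123)/ln(0.564103) = -0.5725/-0.5725 ≈ 1.00.
So the convergence is linear (order 1).

1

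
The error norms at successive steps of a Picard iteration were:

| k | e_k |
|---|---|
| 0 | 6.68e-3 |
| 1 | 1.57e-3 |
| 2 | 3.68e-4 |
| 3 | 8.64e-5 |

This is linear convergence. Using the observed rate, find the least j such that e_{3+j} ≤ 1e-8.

Rate ρ ≈ e_3/e_2 = 8.64e-5/3.68e-4 = 0.2348.
After j more steps, e_{3+j} ≈ 8.64e-5·ρ^j; need ρ^j ≤ 1e-8/8.64e-5 = 0.000115741.
j ≥ ln(0.000115741)/ln(0.2348) = -9.0642/-1.44902 = 6.255.
So 7 more iterations are needed.

7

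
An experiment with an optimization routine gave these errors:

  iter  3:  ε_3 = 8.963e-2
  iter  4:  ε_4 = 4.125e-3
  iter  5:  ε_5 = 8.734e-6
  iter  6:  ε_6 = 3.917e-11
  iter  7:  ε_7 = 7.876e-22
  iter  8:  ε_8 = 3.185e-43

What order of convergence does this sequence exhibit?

2

Consecutive ratios: ε_8/ε_7 = 3.185e-43/7.876e-22 = 4.04393e-22, ε_7/ε_6 = 7.876e-22/3.917e-11 = 2.01072e-11.
p ≈ ln(4.04393e-22)/ln(2.01072e-11) = -49.2597/-24.6299 ≈ 2.00.
So the convergence is quadratic (order 2).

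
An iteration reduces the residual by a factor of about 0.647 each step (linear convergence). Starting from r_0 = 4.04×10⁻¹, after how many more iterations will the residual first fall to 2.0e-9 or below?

44

After k steps, r_k ≈ 4.04×10⁻¹·0.647^k.
Need 0.647^k ≤ 2.0e-9/4.04×10⁻¹ = 4.9505e-09.
k ≥ ln(4.9505e-09)/ln(0.647) = -19.1238/-0.43541 = 43.921.
Smallest integer k = 44.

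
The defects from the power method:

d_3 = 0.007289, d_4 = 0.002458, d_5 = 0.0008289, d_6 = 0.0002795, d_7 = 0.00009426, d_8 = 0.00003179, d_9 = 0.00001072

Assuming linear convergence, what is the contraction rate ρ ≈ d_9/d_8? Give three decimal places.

ρ ≈ d_9/d_8 = 0.00001072/0.00003179 = 0.33721

0.337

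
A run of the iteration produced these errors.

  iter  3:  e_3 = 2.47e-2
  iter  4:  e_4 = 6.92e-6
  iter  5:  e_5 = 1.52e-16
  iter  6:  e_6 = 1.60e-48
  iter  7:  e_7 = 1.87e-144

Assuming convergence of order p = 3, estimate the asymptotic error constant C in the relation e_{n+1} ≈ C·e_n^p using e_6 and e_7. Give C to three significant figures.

0.457

C ≈ e_7 / e_6^3
  = 1.87e-144 / (1.60e-48)^3
  = 1.87e-144 / 4.096e-144 ≈ 0.45654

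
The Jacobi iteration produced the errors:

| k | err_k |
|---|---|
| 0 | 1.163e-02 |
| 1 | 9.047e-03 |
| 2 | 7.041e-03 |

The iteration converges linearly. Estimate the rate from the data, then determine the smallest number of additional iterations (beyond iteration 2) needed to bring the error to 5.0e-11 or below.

Rate ρ ≈ err_2/err_1 = 7.041e-03/9.047e-03 = 0.7783.
After j more steps, err_{2+j} ≈ 7.041e-03·ρ^j; need ρ^j ≤ 5.0e-11/7.041e-03 = 7.10126e-09.
j ≥ ln(7.10126e-09)/ln(0.7783) = -18.7630/-0.25064 = 74.860.
So 75 more iterations are needed.

75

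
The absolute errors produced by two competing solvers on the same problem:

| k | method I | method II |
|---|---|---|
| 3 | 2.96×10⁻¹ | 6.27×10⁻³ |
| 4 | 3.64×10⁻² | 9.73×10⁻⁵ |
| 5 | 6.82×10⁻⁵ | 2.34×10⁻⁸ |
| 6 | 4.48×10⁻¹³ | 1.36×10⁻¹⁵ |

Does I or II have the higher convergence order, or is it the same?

Method I: p ≈ ln(4.48×10⁻¹³/6.82×10⁻⁵)/ln(6.82×10⁻⁵/3.64×10⁻²) ≈ 3.00.
Method II: p ≈ ln(1.36×10⁻¹⁵/2.34×10⁻⁸)/ln(2.34×10⁻⁸/9.73×10⁻⁵) ≈ 2.00.
Method I has the higher order (≈3.0 vs ≈2.0).

I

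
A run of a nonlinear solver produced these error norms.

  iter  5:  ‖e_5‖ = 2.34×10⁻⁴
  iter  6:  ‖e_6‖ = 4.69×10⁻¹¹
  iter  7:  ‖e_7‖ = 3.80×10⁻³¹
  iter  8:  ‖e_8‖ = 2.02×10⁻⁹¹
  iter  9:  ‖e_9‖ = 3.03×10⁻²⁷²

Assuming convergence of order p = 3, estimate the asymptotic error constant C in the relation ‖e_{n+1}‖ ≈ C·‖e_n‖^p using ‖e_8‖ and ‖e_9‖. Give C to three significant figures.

C ≈ ‖e_9‖ / ‖e_8‖^3
  = 3.03×10⁻²⁷² / (2.02×10⁻⁹¹)^3
  = 3.03×10⁻²⁷² / 8.24241e-273 ≈ 3.6761

3.68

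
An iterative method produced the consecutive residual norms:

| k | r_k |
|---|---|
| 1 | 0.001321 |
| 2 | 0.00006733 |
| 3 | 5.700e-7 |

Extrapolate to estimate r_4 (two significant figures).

First estimate the order: p ≈ ln(r_3/r_2) / ln(r_2/r_1) = ln(5.700e-7/0.00006733)/ln(0.00006733/0.001321) = ln(0.00846577)/ln(0.050969) ≈ 1.6031.
Then r_4 ≈ r_3·(r_3/r_2)^p = 5.700e-7·(0.00846577)^1.6031 = 5.700e-7·0.000476258 ≈ 2.715e-10.

2.7e-10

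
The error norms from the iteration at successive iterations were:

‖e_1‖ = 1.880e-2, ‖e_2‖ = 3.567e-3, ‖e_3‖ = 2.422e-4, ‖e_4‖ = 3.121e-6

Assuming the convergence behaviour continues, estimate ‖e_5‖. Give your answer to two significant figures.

2.7e-9

First estimate the order: p ≈ ln(‖e_4‖/‖e_3‖) / ln(‖e_3‖/‖e_2‖) = ln(3.121e-6/2.422e-4)/ln(2.422e-4/3.567e-3) = ln(0.012886)/ln(0.0679002) ≈ 1.6179.
Then ‖e_5‖ ≈ ‖e_4‖·(‖e_4‖/‖e_3‖)^p = 3.121e-6·(0.012886)^1.6179 = 3.121e-6·0.00087571 ≈ 2.733e-09.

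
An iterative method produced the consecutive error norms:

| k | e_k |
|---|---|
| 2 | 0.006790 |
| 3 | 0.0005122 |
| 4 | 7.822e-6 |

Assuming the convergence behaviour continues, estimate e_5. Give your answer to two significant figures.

First estimate the order: p ≈ ln(e_4/e_3) / ln(e_3/e_2) = ln(7.822e-6/0.0005122)/ln(0.0005122/0.006790) = ln(0.0152714)/ln(0.0754345) ≈ 1.6180.
Then e_5 ≈ e_4·(e_4/e_3)^p = 7.822e-6·(0.0152714)^1.6180 = 7.822e-6·0.00115217 ≈ 9.012e-09.

9.0e-9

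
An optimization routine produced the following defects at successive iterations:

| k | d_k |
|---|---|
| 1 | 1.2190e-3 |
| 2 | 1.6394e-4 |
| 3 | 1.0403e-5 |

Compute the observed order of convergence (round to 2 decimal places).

p ≈ ln(d_3/d_2) / ln(d_2/d_1)
  = ln(1.0403e-5/1.6394e-4) / ln(1.6394e-4/1.2190e-3)
  = ln(0.0634561) / ln(0.134487)
  = -2.75741 / -2.00629 ≈ 1.37438

1.37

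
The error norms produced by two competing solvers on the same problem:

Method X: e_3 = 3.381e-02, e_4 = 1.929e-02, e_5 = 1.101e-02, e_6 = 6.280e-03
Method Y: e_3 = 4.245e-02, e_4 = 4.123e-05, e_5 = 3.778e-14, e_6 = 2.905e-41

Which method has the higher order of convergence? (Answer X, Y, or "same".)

Y

Method X: p ≈ ln(6.280e-03/1.101e-02)/ln(1.101e-02/1.929e-02) ≈ 1.00.
Method Y: p ≈ ln(2.905e-41/3.778e-14)/ln(3.778e-14/4.123e-05) ≈ 3.00.
Method Y has the higher order (≈3.0 vs ≈1.0).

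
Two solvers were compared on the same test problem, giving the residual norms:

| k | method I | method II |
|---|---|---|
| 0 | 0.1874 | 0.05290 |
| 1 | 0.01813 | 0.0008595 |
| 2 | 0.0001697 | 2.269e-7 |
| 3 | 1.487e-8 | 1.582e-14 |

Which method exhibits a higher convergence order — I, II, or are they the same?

same

Method I: p ≈ ln(1.487e-8/0.0001697)/ln(0.0001697/0.01813) ≈ 2.00.
Method II: p ≈ ln(1.582e-14/2.269e-7)/ln(2.269e-7/0.0008595) ≈ 2.00.
Both orders ≈ 2.0 — effectively the same.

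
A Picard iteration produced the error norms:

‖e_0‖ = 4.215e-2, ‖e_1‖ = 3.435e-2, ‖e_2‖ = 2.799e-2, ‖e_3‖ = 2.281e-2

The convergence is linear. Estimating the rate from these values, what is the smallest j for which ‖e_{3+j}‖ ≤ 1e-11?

Rate ρ ≈ ‖e_3‖/‖e_2‖ = 2.281e-2/2.799e-2 = 0.8149.
After j more steps, ‖e_{3+j}‖ ≈ 2.281e-2·ρ^j; need ρ^j ≤ 1e-11/2.281e-2 = 4.38404e-10.
j ≥ ln(4.38404e-10)/ln(0.8149) = -21.5479/-0.20469 = 105.271.
So 106 more iterations are needed.

106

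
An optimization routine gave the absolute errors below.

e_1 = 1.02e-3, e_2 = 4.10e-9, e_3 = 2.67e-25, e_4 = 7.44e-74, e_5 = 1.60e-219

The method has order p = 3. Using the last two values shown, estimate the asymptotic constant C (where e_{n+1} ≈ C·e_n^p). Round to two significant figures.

3.9

C ≈ e_5 / e_4^3
  = 1.60e-219 / (7.44e-74)^3
  = 1.60e-219 / 4.11831e-220 ≈ 3.8851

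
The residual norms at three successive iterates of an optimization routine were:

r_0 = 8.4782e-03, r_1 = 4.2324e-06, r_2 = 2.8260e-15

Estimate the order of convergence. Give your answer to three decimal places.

p ≈ ln(r_2/r_1) / ln(r_1/r_0)
  = ln(2.8260e-15/4.2324e-06) / ln(4.2324e-06/8.4782e-03)
  = ln(6.67706e-10) / ln(0.00049921)
  = -21.127173 / -7.602484 ≈ 2.778983

2.779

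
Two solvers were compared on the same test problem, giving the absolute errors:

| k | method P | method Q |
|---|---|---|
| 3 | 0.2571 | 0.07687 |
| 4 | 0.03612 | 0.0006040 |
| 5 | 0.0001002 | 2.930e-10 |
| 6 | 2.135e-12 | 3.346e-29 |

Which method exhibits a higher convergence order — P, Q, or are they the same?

Method P: p ≈ ln(2.135e-12/0.0001002)/ln(0.0001002/0.03612) ≈ 3.00.
Method Q: p ≈ ln(3.346e-29/2.930e-10)/ln(2.930e-10/0.0006040) ≈ 3.00.
Both orders ≈ 3.0 — effectively the same.

same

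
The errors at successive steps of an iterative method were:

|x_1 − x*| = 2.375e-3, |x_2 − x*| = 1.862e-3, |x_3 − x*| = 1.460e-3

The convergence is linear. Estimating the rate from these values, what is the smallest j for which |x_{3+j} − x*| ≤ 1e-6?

30

Rate ρ ≈ |x_3 − x*|/|x_2 − x*| = 1.460e-3/1.862e-3 = 0.7841.
After j more steps, |x_{3+j} − x*| ≈ 1.460e-3·ρ^j; need ρ^j ≤ 1e-6/1.460e-3 = 0.000684932.
j ≥ ln(0.000684932)/ln(0.7841) = -7.2862/-0.24322 = 29.957.
So 30 more iterations are needed.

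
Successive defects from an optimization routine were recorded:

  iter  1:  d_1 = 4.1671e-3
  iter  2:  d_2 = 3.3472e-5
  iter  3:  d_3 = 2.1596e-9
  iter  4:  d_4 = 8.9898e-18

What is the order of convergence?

Consecutive ratios: d_4/d_3 = 8.9898e-18/2.1596e-9 = 4.16272e-09, d_3/d_2 = 2.1596e-9/3.3472e-5 = 6.45196e-05.
p ≈ ln(4.16272e-09)/ln(6.45196e-05) = -19.2971/-9.6485 ≈ 2.00.
So the convergence is quadratic (order 2).

2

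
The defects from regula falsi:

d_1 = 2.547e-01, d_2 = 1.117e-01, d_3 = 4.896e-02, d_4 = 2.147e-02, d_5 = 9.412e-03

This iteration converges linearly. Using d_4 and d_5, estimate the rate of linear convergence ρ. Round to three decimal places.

ρ ≈ d_5/d_4 = 9.412e-03/2.147e-02 = 0.43838

0.438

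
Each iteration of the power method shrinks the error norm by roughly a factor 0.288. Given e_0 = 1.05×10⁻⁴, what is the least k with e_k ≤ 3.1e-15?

20

After k steps, e_k ≈ 1.05×10⁻⁴·0.288^k.
Need 0.288^k ≤ 3.1e-15/1.05×10⁻⁴ = 2.95238e-11.
k ≥ ln(2.95238e-11)/ln(0.288) = -24.2458/-1.24479 = 19.478.
Smallest integer k = 20.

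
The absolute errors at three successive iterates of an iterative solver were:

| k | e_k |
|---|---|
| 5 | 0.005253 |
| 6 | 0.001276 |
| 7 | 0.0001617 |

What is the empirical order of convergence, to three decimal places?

p ≈ ln(e_7/e_6) / ln(e_6/e_5)
  = ln(0.0001617/0.001276) / ln(0.001276/0.005253)
  = ln(0.126724) / ln(0.242909)
  = -2.065744 / -1.415068 ≈ 1.459820

1.460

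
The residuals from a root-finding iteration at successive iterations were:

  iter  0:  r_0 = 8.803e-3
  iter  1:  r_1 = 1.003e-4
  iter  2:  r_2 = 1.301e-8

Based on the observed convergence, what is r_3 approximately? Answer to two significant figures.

First estimate the order: p ≈ ln(r_2/r_1) / ln(r_1/r_0) = ln(1.301e-8/1.003e-4)/ln(1.003e-4/8.803e-3) = ln(0.000129711)/ln(0.0113938) ≈ 2.0002.
Then r_3 ≈ r_2·(r_2/r_1)^p = 1.301e-8·(0.000129711)^2.0002 = 1.301e-8·1.67949e-08 ≈ 2.185e-16.

2.2e-16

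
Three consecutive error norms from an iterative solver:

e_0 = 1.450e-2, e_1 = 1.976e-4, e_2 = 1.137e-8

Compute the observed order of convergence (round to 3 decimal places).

2.273

p ≈ ln(e_2/e_1) / ln(e_1/e_0)
  = ln(1.137e-8/1.976e-4) / ln(1.976e-4/1.450e-2)
  = ln(5.75405e-05) / ln(0.0136276)
  = -9.763022 / -4.295658 ≈ 2.272765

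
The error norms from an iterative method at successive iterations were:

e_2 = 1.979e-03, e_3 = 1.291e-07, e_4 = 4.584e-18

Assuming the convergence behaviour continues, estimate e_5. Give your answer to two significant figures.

First estimate the order: p ≈ ln(e_4/e_3) / ln(e_3/e_2) = ln(4.584e-18/1.291e-07)/ln(1.291e-07/1.979e-03) = ln(3.55074e-11)/ln(6.5235e-05) ≈ 2.4966.
Then e_5 ≈ e_4·(e_4/e_3)^p = 4.584e-18·(3.55074e-11)^2.4966 = 4.584e-18·8.15316e-27 ≈ 3.737e-44.

3.7e-44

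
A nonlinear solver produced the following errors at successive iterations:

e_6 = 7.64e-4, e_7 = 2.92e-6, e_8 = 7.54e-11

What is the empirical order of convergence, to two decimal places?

p ≈ ln(e_8/e_7) / ln(e_7/e_6)
  = ln(7.54e-11/2.92e-6) / ln(2.92e-6/7.64e-4)
  = ln(2.58219e-05) / ln(0.00382199)
  = -10.56429 / -5.56698 ≈ 1.89767

1.90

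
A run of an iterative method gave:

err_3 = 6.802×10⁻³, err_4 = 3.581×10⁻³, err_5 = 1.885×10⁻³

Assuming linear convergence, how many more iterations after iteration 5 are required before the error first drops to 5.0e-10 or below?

24

Rate ρ ≈ err_5/err_4 = 1.885×10⁻³/3.581×10⁻³ = 0.5264.
After j more steps, err_{5+j} ≈ 1.885×10⁻³·ρ^j; need ρ^j ≤ 5.0e-10/1.885×10⁻³ = 2.65252e-07.
j ≥ ln(2.65252e-07)/ln(0.5264) = -15.1426/-0.64169 = 23.598.
So 24 more iterations are needed.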